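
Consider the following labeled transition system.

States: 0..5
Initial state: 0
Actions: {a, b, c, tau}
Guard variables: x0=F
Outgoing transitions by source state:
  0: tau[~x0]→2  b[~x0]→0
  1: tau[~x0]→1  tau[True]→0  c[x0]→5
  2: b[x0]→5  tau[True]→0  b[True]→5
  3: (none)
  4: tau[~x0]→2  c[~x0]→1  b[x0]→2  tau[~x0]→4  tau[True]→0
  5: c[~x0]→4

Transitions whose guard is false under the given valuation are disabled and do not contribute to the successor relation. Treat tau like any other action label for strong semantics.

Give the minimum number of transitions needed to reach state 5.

BFS to 5:
  depth 0: {0}
  depth 1: {2}
  depth 2: {5}
5 enters at depth 2; path tau·b

Answer: 2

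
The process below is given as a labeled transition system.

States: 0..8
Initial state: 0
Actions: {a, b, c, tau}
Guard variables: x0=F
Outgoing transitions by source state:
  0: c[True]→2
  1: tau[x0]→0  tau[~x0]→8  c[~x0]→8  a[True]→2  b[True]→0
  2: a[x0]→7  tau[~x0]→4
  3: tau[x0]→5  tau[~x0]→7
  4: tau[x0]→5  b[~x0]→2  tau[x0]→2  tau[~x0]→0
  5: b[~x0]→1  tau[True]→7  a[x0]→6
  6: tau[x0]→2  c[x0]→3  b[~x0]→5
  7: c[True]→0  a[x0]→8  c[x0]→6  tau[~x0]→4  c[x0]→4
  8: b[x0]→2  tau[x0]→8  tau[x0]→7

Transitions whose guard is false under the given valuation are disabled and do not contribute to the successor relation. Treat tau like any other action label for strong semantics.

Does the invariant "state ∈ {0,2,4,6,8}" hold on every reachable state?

Answer: INVARIANT HOLDS

Analysis:
Inv-set: {0,2,4,6,8}
R = {0,2,4}
  0: ok
  2: ok
  4: ok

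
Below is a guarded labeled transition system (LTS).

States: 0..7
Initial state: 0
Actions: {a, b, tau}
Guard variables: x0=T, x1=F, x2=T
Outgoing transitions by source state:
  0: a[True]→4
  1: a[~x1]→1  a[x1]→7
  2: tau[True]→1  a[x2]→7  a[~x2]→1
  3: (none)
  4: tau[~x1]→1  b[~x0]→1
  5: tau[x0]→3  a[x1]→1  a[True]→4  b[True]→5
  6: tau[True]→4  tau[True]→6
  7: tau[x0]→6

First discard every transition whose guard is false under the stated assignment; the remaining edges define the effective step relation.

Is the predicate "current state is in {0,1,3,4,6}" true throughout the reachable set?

Inv-set: {0,1,3,4,6}
Reachable = {0,1,4}
  0: ok
  1: ok
  4: ok

Answer: INVARIANT HOLDS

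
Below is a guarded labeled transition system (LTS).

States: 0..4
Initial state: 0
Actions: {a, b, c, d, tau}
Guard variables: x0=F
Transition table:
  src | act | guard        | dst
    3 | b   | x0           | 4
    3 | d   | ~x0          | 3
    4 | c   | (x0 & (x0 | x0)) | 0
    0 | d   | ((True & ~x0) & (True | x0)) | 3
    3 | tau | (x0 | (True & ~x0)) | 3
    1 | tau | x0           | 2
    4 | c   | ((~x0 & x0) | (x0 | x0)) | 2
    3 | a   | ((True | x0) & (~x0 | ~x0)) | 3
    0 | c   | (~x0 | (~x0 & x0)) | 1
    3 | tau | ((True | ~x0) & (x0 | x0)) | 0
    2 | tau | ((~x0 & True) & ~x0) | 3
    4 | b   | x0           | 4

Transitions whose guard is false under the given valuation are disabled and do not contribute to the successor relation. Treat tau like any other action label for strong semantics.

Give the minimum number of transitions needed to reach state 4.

Answer: UNREACHABLE

Working:
Layered search for 4:
  L0 = {0}
  L1 = {1,3}
4 never appears.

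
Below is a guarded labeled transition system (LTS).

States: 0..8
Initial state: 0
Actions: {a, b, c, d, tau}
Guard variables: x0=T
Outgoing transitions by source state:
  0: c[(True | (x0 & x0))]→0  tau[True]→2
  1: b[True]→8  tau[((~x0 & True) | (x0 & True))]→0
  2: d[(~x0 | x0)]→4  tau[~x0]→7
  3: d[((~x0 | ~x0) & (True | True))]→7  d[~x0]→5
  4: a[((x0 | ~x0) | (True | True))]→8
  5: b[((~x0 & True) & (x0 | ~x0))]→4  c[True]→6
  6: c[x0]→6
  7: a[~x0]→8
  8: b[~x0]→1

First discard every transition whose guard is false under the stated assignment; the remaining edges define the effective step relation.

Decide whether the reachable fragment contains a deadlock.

Reachable = {0,2,4,8}
  0: c→0  tau→2  [2 exit(s)]
  2: d→4  [1 exit(s)]
  4: a→8  [1 exit(s)]
  8: ∅  [STUCK]
Path to 8: tau·d·a

Answer: DEADLOCK at state 8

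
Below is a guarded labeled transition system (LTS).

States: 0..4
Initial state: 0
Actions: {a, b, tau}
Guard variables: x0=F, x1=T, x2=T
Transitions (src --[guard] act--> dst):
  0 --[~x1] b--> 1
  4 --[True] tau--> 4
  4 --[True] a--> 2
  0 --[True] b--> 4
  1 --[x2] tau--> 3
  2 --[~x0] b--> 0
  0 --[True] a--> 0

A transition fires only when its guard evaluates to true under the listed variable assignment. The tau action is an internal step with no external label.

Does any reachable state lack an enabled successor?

R = {0,2,4}
  0: a→0  b→4  [deg 2]
  2: b→0  [deg 1]
  4: a→2  tau→4  [deg 2]

Answer: DEADLOCK-FREE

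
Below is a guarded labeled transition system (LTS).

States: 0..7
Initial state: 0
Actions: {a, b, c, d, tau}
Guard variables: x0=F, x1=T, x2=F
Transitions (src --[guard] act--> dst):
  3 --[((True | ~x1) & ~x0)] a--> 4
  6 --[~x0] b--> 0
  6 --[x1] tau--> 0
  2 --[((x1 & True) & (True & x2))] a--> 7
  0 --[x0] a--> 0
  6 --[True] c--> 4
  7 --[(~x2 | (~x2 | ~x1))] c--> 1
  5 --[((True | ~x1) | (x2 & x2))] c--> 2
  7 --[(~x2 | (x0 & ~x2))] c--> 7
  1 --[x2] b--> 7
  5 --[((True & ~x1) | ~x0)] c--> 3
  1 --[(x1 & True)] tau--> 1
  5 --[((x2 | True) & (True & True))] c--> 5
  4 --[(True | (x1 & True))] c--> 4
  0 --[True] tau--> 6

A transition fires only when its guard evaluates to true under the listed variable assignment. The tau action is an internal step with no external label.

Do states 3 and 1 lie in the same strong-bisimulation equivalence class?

Answer: NOT BISIMILAR

Working:
Compute ~ classes (split until stable):
  round 0: {{0,1,2,3,4,5,6,7}}
  round 1: {{0,1},{2},{3},{4,5,7},{6}}
  round 2: {{0},{1},{2},{3},{4},{5},{6},{7}}
Fixed point at round 3; 8 class(es).
class of 3: {3}; class of 1: {1}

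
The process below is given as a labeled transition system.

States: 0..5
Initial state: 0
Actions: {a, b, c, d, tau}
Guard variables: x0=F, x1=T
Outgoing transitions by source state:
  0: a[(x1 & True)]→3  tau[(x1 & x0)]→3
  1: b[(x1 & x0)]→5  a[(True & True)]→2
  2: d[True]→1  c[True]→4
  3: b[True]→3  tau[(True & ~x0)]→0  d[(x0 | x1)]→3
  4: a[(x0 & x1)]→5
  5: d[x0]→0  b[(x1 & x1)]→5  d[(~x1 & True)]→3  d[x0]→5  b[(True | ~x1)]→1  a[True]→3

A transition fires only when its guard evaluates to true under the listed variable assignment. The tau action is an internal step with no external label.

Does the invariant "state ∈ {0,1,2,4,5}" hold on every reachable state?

Safe = {0,1,2,4,5}
Reachable = {0,3}
  0: ok
  3: VIOLATES
witness against invariant: a → 3

Answer: INVARIANT VIOLATED at state 3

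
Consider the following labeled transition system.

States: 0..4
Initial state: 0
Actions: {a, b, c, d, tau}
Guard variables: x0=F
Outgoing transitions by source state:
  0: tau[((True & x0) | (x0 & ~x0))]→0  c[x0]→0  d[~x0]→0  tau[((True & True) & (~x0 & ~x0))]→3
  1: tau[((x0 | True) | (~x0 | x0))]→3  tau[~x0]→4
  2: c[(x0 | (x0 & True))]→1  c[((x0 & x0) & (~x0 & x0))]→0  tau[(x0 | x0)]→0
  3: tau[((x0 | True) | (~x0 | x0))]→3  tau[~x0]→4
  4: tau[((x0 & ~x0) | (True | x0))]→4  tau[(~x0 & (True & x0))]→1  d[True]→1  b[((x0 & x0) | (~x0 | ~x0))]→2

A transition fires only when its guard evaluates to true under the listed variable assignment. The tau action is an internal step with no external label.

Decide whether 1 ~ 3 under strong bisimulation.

Refine partition for ~:
  π0 = {{0,1,2,3,4}}
  π1 = {{0},{1,3},{2},{4}}
Fixed point at round 2; 4 class(es).
[1]={1,3}  [3]={1,3}

Answer: BISIMILAR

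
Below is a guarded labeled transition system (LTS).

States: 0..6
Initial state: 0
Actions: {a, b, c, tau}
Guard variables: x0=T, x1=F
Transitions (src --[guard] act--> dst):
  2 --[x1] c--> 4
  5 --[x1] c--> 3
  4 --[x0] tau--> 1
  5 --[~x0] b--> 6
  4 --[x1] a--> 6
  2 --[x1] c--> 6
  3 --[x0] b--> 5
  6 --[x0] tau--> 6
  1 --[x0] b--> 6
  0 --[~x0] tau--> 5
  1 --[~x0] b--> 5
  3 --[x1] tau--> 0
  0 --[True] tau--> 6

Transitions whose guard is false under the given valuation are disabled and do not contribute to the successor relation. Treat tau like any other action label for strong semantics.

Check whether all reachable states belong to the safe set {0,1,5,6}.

Inv-set: {0,1,5,6}
R = {0,6}
  0: ✓
  6: ✓

Answer: INVARIANT HOLDS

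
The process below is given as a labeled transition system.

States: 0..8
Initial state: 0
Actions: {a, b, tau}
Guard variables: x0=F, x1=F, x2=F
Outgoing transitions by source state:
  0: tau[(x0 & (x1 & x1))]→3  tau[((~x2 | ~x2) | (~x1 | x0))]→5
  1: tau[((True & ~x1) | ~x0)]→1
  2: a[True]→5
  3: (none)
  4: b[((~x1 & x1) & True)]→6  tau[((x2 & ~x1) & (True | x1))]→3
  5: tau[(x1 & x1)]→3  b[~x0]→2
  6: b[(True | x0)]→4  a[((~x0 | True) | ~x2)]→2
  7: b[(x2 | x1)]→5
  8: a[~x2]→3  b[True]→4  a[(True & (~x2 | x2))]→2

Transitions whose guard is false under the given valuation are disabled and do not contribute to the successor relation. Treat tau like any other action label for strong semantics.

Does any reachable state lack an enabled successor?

Reach set: {0,2,5}
  0: tau→5  [deg 1]
  2: a→5  [deg 1]
  5: b→2  [deg 1]

Answer: DEADLOCK-FREE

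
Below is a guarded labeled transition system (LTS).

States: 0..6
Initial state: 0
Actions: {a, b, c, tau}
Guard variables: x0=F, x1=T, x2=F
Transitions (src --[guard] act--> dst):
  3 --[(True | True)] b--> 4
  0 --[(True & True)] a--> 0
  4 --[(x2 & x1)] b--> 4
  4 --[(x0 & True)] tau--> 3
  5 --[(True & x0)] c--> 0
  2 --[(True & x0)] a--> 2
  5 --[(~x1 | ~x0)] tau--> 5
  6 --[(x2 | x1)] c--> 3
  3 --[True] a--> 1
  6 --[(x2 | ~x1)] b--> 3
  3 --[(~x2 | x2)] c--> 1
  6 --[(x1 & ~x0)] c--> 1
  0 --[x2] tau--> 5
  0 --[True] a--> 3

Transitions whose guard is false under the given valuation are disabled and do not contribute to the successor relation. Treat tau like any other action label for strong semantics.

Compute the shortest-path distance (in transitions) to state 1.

Answer: 2

Trace:
Breadth-first toward 1:
  Layer 0: {0}
  Layer 1: {3}
  Layer 2: {1,4}
depth(1)=2, e.g. a·a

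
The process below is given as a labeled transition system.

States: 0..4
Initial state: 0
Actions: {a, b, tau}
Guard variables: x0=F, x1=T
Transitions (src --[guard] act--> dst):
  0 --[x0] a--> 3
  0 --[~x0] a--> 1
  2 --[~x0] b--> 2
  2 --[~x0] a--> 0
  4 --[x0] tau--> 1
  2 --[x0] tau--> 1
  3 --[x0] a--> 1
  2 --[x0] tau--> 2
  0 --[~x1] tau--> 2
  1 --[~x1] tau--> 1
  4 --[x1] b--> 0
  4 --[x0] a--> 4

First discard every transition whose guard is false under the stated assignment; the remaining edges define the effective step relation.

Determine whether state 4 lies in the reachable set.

Guard filter leaves 4 enabled edge(s).
depth 0: {0}
depth 1: {1}  now seen {0,1}
R = {0,1}

Answer: UNREACHABLE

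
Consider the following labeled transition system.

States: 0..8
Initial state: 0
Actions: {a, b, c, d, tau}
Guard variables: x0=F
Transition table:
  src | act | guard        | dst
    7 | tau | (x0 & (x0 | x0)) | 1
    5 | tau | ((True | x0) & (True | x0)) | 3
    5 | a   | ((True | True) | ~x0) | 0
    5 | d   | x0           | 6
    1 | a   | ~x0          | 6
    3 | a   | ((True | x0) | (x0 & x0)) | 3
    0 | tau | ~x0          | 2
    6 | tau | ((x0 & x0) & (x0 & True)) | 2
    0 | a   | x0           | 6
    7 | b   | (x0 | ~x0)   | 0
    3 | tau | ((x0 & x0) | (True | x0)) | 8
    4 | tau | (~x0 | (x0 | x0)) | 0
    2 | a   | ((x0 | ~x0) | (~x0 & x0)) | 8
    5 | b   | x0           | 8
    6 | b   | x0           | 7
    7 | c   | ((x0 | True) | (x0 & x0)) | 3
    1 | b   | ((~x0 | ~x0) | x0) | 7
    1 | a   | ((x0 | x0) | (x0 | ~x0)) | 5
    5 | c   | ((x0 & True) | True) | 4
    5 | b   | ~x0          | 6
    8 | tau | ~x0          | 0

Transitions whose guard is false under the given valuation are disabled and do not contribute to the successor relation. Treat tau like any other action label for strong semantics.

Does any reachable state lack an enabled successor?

Answer: DEADLOCK-FREE

Trace:
R = {0,2,8}
  0: tau→2  [deg 1]
  2: a→8  [deg 1]
  8: tau→0  [deg 1]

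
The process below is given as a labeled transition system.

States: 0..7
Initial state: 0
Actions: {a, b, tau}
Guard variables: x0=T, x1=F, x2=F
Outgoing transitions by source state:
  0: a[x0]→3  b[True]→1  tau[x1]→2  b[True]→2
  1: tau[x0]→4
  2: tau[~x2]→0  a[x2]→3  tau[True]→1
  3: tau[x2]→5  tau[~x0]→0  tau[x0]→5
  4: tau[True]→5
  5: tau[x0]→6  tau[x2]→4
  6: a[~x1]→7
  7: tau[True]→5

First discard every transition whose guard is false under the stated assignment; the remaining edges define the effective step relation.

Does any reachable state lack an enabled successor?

Answer: DEADLOCK-FREE

Working:
R = {0,1,2,3,4,5,6,7}
  0: a→3  b→1  b→2  [3 exit(s)]
  1: tau→4  [1 exit(s)]
  2: tau→0  tau→1  [2 exit(s)]
  3: tau→5  [1 exit(s)]
  4: tau→5  [1 exit(s)]
  5: tau→6  [1 exit(s)]
  6: a→7  [1 exit(s)]
  7: tau→5  [1 exit(s)]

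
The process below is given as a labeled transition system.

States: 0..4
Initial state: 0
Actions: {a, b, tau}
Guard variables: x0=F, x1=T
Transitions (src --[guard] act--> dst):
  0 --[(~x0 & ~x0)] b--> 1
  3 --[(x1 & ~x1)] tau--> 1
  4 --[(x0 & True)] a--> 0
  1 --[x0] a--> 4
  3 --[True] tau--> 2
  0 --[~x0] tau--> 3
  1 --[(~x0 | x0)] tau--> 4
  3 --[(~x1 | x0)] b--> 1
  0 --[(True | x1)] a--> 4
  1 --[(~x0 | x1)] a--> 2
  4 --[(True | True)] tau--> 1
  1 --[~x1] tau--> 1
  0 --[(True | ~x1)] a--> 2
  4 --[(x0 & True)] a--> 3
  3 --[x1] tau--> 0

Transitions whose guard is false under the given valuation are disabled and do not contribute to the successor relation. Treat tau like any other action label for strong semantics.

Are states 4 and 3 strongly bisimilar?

Answer: NOT BISIMILAR

Analysis:
Bisimulation quotient by refinement:
  round 0: {{0,1,2,3,4}}
  round 1: {{0},{1},{2},{3,4}}
  round 2: {{0},{1},{2},{3},{4}}
stable after 3 split(s): 5 block(s)
4∈{4}, 3∈{3}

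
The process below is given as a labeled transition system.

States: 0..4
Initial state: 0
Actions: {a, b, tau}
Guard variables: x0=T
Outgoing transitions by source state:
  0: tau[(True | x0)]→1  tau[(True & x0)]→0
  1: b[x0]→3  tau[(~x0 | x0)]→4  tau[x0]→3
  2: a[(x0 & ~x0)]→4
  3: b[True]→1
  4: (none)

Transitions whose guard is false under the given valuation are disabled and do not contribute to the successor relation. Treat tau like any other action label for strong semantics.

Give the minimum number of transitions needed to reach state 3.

Answer: 2

Analysis:
Layered search for 3:
  L0 = {0}
  L1 = {1}
  L2 = {3,4}
3 enters at depth 2; path tau·b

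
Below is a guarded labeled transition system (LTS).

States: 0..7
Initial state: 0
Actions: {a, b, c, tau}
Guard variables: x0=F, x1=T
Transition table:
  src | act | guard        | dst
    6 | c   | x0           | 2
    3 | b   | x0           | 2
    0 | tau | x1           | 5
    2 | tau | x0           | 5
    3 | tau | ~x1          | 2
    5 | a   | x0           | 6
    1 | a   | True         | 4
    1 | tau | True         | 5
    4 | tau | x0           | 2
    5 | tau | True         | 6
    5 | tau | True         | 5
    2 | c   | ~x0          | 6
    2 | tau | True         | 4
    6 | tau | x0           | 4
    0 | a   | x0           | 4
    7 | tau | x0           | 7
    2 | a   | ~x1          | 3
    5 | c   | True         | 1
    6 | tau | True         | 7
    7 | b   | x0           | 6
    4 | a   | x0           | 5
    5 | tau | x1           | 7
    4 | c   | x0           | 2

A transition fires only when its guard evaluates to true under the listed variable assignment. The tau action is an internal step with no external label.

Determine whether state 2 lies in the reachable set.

Answer: UNREACHABLE

Working:
After dropping false guards: 10 live edges.
L0 = {0}
L1 = {5}  now seen {0,5}
L2 = {1,6,7}  now seen {0,1,5,6,7}
L3 = {4}  now seen {0,1,4,5,6,7}
R = {0,1,4,5,6,7}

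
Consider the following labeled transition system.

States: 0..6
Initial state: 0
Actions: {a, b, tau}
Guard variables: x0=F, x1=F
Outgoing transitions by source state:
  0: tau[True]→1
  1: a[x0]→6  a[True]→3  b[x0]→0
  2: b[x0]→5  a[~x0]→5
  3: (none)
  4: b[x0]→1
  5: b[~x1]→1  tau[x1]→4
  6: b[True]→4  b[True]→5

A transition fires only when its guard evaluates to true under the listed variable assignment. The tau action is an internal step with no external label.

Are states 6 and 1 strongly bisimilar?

Refine partition for ~:
  P[0] = {{0,1,2,3,4,5,6}}
  P[1] = {{0},{1,2},{3,4},{5,6}}
  P[2] = {{0},{1},{2},{3,4},{5},{6}}
6 equivalence class(es) (converged in 3)
[6]={6}  [1]={1}

Answer: NOT BISIMILAR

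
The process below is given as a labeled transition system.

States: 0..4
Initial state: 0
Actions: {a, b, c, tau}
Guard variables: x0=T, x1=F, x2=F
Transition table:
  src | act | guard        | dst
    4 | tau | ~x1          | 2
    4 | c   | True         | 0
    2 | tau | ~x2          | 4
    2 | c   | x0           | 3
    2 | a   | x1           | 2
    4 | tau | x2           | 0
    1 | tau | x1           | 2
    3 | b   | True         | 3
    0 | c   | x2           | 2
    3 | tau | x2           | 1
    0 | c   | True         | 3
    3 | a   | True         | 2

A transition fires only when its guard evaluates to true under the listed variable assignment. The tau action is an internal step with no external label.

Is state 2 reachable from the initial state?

Answer: REACHABLE

Working:
Guard filter leaves 7 enabled edge(s).
depth 0: {0}
depth 1: {3}  total {0,3}
depth 2: {2}  total {0,2,3}
depth 3: {4}  total {0,2,3,4}
Reachable = {0,2,3,4}
witness 2: c·a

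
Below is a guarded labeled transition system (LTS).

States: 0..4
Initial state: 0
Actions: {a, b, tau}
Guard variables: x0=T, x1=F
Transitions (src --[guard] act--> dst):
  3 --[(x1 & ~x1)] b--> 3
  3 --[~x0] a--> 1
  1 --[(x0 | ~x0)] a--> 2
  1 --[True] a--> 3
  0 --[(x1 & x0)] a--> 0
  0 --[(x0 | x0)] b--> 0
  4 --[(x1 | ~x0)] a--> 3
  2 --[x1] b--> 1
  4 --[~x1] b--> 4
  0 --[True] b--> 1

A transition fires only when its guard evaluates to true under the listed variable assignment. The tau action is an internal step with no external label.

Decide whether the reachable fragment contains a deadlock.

Answer: DEADLOCK at state 2

Analysis:
R = {0,1,2,3}
  0: b→0  b→1  [deg 2]
  1: a→2  a→3  [deg 2]
  2: ∅  [STUCK]
  3: ∅  [STUCK]
trace reaching 2: b·a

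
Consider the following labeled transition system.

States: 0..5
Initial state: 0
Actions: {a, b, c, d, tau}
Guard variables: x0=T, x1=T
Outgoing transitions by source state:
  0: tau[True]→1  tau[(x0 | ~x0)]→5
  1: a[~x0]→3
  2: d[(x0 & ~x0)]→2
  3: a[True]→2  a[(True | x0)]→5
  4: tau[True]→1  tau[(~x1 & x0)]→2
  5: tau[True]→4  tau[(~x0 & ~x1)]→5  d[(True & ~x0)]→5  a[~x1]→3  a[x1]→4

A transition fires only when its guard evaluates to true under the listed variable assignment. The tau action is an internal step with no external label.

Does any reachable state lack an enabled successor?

R = {0,1,4,5}
  0: tau→1  tau→5  [deg 2]
  1: ∅  [deadlock]
  4: tau→1  [deg 1]
  5: a→4  tau→4  [deg 2]
witness 1: tau

Answer: DEADLOCK at state 1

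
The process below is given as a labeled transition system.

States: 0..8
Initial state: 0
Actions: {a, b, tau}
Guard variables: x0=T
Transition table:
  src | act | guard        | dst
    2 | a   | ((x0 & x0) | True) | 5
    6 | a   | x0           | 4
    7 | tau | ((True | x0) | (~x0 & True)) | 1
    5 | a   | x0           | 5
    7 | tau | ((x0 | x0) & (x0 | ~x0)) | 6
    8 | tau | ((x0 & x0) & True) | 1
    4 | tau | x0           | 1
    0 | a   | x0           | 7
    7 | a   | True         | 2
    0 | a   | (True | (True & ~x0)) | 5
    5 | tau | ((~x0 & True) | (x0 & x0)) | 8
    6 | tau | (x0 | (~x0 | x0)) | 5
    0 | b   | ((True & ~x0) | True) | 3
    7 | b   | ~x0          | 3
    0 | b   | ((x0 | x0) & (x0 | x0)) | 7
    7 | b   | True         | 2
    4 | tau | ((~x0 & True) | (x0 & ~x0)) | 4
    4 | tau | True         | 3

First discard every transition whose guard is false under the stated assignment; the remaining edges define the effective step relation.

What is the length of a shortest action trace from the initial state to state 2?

Answer: 2

Working:
BFS to 2:
  L0 = {0}
  L1 = {3,5,7}
  L2 = {1,2,6,8}
2 enters at depth 2; path a·a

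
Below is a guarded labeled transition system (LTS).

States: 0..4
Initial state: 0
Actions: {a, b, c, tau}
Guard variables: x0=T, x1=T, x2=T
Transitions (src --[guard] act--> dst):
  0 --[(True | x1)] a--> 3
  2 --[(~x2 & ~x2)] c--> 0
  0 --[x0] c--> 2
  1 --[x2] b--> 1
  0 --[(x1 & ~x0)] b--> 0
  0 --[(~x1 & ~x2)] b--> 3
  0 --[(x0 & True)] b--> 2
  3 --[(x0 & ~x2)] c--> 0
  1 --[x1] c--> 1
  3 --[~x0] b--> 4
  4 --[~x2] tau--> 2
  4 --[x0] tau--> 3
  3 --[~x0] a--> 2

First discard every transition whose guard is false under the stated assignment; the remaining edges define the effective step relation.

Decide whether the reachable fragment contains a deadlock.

Answer: DEADLOCK at state 2

Analysis:
Reachable = {0,2,3}
  0: a→3  b→2  c→2  [3 out]
  2: ∅  [deadlock]
  3: ∅  [deadlock]
trace reaching 2: c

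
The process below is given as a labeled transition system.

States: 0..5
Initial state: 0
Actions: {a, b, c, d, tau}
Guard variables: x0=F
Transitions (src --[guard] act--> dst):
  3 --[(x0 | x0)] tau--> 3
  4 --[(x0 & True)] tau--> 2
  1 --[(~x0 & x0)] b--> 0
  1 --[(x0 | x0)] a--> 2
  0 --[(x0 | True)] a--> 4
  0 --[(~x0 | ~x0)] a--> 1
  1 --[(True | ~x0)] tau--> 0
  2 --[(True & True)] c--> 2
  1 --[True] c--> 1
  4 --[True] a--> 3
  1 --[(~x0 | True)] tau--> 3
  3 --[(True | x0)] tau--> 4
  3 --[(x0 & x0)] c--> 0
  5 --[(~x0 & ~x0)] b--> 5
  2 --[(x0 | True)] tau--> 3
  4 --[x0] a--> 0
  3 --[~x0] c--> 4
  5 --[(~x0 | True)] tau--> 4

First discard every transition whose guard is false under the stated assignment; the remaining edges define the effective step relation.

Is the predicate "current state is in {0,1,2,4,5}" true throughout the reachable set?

Safe = {0,1,2,4,5}
Reachable = {0,1,3,4}
  0: ✓
  1: ✓
  3: ✗ unsafe
  4: ✓
witness against invariant: a·tau → 3

Answer: INVARIANT VIOLATED at state 3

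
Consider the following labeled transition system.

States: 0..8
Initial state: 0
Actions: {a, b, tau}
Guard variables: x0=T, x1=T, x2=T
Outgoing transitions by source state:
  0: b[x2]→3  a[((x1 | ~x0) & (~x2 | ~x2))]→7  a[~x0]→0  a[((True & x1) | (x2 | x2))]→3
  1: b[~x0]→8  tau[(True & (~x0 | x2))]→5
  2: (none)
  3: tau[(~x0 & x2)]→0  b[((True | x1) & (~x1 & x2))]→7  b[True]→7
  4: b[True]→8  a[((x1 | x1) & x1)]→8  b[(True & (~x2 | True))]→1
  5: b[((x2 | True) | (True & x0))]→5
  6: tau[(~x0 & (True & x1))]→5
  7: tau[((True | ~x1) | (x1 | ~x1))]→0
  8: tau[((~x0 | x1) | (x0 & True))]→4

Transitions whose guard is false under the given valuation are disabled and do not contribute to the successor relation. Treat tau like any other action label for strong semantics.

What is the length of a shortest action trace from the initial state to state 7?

Breadth-first toward 7:
  Layer 0: {0}
  Layer 1: {3}
  Layer 2: {7}
depth(7)=2, e.g. a·b

Answer: 2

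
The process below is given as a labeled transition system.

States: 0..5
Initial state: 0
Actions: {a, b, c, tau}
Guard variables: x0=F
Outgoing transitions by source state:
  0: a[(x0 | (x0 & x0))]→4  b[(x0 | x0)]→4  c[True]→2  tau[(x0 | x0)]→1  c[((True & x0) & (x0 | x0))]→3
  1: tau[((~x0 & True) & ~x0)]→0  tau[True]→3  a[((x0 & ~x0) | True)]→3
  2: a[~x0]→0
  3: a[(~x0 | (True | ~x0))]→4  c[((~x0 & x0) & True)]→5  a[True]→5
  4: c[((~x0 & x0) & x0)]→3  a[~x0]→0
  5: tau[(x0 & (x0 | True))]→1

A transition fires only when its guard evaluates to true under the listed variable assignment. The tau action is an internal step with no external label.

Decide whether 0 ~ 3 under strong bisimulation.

Compute ~ classes (split until stable):
  P[0] = {{0,1,2,3,4,5}}
  P[1] = {{0},{1},{2,3,4},{5}}
  P[2] = {{0},{1},{2,4},{3},{5}}
Fixed point at round 3; 5 class(es).
0∈{0}, 3∈{3}

Answer: NOT BISIMILAR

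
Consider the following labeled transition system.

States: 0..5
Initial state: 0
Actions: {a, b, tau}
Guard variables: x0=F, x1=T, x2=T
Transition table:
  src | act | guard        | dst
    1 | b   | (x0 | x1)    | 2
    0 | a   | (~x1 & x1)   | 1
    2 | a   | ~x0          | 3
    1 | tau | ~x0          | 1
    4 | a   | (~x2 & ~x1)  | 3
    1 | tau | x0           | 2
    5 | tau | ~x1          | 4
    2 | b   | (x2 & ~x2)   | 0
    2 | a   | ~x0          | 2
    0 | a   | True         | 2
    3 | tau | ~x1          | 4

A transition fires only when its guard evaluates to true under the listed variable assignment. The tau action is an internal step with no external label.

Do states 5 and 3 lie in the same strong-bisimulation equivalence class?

Refine partition for ~:
  π0 = {{0,1,2,3,4,5}}
  π1 = {{0,2},{1},{3,4,5}}
  π2 = {{0},{1},{2},{3,4,5}}
stable after 3 split(s): 4 block(s)
class of 5: {3,4,5}; class of 3: {3,4,5}

Answer: BISIMILAR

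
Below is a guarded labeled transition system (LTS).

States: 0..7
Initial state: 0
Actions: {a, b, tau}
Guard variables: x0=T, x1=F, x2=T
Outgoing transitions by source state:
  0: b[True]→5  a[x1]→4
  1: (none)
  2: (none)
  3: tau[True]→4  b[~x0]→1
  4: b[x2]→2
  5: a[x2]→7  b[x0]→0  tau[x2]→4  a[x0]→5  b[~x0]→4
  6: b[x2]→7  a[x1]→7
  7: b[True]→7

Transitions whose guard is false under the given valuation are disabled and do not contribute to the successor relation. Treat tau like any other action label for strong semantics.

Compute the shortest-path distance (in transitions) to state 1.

BFS to 1:
  Layer 0: {0}
  Layer 1: {5}
  Layer 2: {4,7}
  Layer 3: {2}
1 never appears.

Answer: UNREACHABLE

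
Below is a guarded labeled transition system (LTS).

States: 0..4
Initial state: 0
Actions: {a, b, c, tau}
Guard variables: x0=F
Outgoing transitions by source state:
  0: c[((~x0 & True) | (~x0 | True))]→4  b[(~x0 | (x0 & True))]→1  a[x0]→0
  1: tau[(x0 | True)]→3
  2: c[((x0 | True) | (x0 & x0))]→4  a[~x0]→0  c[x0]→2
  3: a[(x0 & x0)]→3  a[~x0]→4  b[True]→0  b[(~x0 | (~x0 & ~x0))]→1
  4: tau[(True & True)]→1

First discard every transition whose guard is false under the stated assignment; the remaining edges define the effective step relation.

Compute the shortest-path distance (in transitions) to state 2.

Layered search for 2:
  depth 0: {0}
  depth 1: {1,4}
  depth 2: {3}
2 never appears.

Answer: UNREACHABLE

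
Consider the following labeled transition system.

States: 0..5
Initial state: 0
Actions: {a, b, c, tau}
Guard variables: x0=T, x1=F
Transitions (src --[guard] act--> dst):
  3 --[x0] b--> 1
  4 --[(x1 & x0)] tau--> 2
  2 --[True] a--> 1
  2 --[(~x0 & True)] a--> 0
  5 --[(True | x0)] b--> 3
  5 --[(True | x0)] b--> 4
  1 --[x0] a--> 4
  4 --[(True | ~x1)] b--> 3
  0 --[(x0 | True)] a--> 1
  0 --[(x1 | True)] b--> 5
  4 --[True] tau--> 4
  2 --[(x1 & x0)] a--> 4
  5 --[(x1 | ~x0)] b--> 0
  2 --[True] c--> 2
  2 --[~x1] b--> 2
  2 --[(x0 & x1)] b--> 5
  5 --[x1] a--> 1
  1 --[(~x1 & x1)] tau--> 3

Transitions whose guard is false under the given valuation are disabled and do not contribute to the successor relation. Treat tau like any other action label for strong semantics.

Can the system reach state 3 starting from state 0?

After dropping false guards: 11 live edges.
L0 = {0}
L1 = {1,5}  now seen {0,1,5}
L2 = {3,4}  now seen {0,1,3,4,5}
Reachable = {0,1,3,4,5}
witness 3: b·b

Answer: REACHABLE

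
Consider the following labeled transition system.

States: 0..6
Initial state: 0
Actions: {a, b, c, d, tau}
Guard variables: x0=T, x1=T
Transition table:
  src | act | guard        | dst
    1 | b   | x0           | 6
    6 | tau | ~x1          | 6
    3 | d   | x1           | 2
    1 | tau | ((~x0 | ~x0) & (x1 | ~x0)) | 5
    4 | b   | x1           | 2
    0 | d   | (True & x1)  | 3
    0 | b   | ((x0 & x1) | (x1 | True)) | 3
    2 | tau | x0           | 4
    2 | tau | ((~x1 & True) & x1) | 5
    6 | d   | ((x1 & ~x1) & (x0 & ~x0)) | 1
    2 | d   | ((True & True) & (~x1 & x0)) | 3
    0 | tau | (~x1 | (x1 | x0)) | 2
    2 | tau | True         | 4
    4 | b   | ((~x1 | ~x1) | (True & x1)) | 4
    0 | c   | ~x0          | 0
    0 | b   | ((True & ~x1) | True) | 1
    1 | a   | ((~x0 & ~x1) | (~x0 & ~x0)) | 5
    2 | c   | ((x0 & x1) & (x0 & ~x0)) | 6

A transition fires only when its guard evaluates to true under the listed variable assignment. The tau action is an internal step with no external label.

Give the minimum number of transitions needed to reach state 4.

Answer: 2

Working:
Breadth-first toward 4:
  Layer 0: {0}
  Layer 1: {1,2,3}
  Layer 2: {4,6}
first hit 4 at d=2 via tau·tau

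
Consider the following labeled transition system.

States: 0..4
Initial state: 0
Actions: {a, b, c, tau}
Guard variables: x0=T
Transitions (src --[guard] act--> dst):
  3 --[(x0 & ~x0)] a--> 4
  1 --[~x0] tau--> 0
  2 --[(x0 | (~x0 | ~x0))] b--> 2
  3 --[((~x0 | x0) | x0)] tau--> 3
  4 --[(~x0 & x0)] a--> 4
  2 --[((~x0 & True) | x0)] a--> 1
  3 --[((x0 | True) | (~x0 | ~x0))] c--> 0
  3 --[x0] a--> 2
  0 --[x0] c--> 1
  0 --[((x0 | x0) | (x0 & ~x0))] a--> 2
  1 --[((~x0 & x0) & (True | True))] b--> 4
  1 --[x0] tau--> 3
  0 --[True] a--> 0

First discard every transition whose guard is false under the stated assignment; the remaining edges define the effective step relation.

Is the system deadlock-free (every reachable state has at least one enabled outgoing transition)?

Answer: DEADLOCK-FREE

Analysis:
Reach set: {0,1,2,3}
  0: a→0  a→2  c→1  [3 out]
  1: tau→3  [1 out]
  2: a→1  b→2  [2 out]
  3: a→2  c→0  tau→3  [3 out]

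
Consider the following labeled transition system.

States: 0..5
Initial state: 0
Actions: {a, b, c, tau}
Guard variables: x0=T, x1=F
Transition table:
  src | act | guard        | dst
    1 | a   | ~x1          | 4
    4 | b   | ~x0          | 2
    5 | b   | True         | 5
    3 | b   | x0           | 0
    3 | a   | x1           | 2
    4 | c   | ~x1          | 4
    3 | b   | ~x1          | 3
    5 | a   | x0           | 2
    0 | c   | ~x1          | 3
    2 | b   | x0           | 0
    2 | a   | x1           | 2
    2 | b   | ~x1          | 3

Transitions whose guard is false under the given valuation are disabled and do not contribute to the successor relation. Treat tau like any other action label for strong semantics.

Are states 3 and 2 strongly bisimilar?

Answer: BISIMILAR

Working:
Bisimulation quotient by refinement:
  P[0] = {{0,1,2,3,4,5}}
  P[1] = {{0,4},{1},{2,3},{5}}
  P[2] = {{0},{1},{2,3},{4},{5}}
5 equivalence class(es) (converged in 3)
[3]={2,3}  [2]={2,3}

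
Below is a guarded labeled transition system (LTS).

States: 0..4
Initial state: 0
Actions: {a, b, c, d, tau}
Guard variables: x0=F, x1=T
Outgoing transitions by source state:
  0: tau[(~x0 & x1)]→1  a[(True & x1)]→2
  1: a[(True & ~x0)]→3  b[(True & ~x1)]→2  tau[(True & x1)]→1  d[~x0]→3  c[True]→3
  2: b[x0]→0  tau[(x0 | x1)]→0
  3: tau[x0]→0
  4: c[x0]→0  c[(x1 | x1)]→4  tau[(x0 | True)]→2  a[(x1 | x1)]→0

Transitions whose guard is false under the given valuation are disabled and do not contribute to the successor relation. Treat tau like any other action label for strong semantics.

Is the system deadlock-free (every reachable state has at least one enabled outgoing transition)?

Reach set: {0,1,2,3}
  0: a→2  tau→1  [2 out]
  1: a→3  c→3  d→3  tau→1  [4 out]
  2: tau→0  [1 out]
  3: ∅  [no exit]
witness 3: tau·a

Answer: DEADLOCK at state 3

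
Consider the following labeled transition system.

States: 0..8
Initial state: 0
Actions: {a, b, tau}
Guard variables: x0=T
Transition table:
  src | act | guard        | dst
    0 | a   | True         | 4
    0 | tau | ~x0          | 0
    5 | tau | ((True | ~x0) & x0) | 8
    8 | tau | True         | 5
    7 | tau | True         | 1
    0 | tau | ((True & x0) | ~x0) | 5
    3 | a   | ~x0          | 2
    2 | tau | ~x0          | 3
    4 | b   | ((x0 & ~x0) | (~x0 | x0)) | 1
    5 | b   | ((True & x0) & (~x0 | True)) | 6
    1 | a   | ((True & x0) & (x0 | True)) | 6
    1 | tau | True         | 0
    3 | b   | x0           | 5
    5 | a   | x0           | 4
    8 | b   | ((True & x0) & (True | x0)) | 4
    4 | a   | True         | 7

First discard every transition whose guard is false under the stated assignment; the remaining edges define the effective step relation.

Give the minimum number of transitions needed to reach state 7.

Answer: 2

Analysis:
Layered search for 7:
  L0 = {0}
  L1 = {4,5}
  L2 = {1,6,7,8}
7 enters at depth 2; path a·a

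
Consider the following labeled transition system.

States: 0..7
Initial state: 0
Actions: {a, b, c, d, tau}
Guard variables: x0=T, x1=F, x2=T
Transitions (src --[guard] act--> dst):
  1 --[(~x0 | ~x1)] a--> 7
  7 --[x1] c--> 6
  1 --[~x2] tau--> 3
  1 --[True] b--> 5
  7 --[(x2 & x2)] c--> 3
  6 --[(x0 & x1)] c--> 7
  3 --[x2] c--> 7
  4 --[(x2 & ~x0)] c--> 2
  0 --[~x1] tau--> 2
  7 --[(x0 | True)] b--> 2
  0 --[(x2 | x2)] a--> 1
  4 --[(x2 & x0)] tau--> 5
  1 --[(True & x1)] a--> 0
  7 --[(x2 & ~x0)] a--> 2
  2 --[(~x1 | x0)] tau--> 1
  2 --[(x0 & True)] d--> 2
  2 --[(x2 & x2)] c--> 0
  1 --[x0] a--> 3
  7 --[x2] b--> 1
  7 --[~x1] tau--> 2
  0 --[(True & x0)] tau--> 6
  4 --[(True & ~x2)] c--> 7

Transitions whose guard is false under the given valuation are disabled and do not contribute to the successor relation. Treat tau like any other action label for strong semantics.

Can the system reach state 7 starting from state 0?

After dropping false guards: 15 live edges.
Layer 0: {0}
Layer 1: {1,2,6}  total {0,1,2,6}
Layer 2: {3,5,7}  total {0,1,2,3,5,6,7}
Reachable = {0,1,2,3,5,6,7}
trace reaching 7: a·a

Answer: REACHABLE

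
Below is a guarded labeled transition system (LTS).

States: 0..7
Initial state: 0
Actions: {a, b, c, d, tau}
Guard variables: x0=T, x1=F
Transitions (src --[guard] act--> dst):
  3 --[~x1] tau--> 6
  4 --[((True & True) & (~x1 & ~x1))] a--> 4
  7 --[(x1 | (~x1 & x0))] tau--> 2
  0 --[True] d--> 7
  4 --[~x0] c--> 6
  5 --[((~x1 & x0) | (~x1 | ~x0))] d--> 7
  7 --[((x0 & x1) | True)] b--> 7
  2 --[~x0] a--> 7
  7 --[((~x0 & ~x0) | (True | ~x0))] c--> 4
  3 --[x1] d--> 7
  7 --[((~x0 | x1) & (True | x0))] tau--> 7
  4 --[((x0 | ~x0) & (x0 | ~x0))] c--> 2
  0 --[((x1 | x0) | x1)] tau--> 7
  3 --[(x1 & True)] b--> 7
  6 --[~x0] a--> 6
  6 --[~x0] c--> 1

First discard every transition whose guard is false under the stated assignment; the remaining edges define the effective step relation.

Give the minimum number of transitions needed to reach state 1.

Answer: UNREACHABLE

Analysis:
Breadth-first toward 1:
  Layer 0: {0}
  Layer 1: {7}
  Layer 2: {2,4}
1 never appears.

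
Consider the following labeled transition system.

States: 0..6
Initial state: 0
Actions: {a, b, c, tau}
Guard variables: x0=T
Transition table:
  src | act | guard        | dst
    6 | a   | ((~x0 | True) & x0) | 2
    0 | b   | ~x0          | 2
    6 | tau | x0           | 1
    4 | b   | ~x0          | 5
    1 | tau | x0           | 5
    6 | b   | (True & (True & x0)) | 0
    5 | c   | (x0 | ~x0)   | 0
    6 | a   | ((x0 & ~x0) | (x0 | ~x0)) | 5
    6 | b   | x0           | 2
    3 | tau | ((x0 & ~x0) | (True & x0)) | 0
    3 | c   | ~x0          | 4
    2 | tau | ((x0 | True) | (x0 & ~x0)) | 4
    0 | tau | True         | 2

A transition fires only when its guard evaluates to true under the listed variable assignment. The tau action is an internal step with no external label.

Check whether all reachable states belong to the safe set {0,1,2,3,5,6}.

Answer: INVARIANT VIOLATED at state 4

Trace:
Inv-set: {0,1,2,3,5,6}
Reach set: {0,2,4}
  0: safe
  2: safe
  4: VIOLATES
witness against invariant: tau·tau → 4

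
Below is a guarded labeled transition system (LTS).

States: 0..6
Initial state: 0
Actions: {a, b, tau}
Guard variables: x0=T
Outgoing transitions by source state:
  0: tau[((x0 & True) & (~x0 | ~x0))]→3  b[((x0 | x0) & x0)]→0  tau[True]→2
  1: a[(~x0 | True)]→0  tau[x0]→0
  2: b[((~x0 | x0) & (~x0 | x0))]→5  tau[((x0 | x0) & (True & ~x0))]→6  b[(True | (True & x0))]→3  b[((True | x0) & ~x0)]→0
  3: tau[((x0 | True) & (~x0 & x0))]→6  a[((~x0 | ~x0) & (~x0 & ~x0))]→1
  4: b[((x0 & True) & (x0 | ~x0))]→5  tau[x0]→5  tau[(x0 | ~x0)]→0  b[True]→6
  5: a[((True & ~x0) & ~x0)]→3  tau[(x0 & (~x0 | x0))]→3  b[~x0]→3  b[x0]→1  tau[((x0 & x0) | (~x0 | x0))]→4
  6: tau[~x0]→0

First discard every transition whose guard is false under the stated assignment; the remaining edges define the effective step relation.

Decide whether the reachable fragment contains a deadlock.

Answer: DEADLOCK at state 3

Working:
Reachable = {0,1,2,3,4,5,6}
  0: b→0  tau→2  [deg 2]
  1: a→0  tau→0  [deg 2]
  2: b→3  b→5  [deg 2]
  3: ∅  [deadlock]
  4: b→5  b→6  tau→0  tau→5  [deg 4]
  5: b→1  tau→3  tau→4  [deg 3]
  6: ∅  [deadlock]
Path to 3: tau·b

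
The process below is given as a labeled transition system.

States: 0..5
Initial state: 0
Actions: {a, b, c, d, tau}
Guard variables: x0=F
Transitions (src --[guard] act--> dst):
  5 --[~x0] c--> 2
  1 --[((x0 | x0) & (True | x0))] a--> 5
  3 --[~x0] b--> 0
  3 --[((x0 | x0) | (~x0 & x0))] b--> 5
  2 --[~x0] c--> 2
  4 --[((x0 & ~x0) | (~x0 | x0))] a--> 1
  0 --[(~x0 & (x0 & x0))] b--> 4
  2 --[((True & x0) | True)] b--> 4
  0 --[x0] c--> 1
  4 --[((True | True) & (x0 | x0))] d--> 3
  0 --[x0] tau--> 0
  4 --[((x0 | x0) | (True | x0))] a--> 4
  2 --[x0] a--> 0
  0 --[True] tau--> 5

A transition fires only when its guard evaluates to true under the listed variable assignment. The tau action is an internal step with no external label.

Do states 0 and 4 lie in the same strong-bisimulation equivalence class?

Refine partition for ~:
  P[0] = {{0,1,2,3,4,5}}
  P[1] = {{0},{1},{2},{3},{4},{5}}
6 equivalence class(es) (converged in 2)
0∈{0}, 4∈{4}

Answer: NOT BISIMILAR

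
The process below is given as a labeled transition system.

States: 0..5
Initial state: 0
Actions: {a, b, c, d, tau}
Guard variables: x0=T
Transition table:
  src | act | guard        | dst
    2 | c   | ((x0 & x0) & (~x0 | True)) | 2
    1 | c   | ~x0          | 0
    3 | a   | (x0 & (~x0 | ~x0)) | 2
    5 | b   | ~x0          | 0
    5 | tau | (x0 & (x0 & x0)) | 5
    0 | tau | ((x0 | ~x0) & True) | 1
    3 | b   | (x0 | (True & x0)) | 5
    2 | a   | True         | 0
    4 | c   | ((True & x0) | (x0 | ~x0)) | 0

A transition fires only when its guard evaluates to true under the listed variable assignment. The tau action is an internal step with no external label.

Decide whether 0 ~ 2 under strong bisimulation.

Answer: NOT BISIMILAR

Analysis:
Refine partition for ~:
  π0 = {{0,1,2,3,4,5}}
  π1 = {{0,5},{1},{2},{3},{4}}
  π2 = {{0},{1},{2},{3},{4},{5}}
6 equivalence class(es) (converged in 3)
[0]={0}  [2]={2}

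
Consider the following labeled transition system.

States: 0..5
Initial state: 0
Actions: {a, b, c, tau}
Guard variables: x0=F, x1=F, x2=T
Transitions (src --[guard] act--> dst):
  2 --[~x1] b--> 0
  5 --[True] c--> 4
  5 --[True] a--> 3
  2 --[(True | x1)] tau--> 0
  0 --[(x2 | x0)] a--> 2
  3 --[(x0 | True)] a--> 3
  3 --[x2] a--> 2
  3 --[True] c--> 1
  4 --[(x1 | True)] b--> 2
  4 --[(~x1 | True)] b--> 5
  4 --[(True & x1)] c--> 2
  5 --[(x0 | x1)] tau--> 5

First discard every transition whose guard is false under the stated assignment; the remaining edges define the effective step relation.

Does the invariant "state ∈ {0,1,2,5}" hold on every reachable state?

Safe = {0,1,2,5}
Reach set: {0,2}
  0: ✓
  2: ✓

Answer: INVARIANT HOLDS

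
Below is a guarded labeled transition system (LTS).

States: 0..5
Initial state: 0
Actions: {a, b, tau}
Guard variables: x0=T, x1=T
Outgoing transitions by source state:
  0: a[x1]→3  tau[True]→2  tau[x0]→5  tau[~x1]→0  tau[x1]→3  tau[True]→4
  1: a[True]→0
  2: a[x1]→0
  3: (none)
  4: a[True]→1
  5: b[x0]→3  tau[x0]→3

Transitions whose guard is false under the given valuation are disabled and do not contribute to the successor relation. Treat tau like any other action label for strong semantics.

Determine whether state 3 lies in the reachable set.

10 transition(s) survive guard evaluation.
L0 = {0}
L1 = {2,3,4,5}  cumulative {0,2,3,4,5}
L2 = {1}  cumulative {0,1,2,3,4,5}
Reach set: {0,1,2,3,4,5}
trace reaching 3: a

Answer: REACHABLE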